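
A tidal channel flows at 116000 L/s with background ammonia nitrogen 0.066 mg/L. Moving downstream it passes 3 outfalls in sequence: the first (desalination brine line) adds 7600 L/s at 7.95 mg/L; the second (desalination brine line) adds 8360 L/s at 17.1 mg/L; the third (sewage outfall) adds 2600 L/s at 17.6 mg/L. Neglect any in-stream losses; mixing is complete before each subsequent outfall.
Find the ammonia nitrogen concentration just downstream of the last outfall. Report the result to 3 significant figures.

1.91 mg/L

Outfall 1: combined Q = 123600 L/s; C = (116000·0.06600 + 7600·7.950)/123600 = 0.5508 mg/L.
Outfall 2: combined Q = 132000 L/s; C = (123600·0.5508 + 8360·17.10)/132000 = 1.599 mg/L.
Outfall 3: combined Q = 134600 L/s; C = (132000·1.599 + 2600·17.60)/134600 = 1.908 mg/L.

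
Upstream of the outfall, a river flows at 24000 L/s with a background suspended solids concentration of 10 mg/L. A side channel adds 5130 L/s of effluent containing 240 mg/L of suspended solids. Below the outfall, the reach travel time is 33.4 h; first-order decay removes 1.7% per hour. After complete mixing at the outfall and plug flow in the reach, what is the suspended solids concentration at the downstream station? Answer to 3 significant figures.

28.5 mg/L

After mixing, C = (24000·10.00 + 5130·240.0) / 29130 = 1471000/29130 = 50.50 mg/L.
1.7%/h lost → k = −ln(1 − 0.017) = 0.01715 h⁻¹.
Decay over the reach: 50.50·exp(−kt) = 50.50·0.5640 = 28.49 mg/L.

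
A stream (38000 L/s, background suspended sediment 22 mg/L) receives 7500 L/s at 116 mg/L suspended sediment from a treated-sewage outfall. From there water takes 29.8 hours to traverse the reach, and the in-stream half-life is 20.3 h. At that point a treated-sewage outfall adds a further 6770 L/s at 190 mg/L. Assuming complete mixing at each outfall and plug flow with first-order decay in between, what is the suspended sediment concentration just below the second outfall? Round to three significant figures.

36.4 mg/L

Flow-weighted average: C = (38000·22.00 + 7500·116.0) / 45500 = 1706000/45500 = 37.49 mg/L; combined flow 45500 L/s.
Half-life 20.3 h → k = ln 2 / 20.3 = 0.03415 h⁻¹ = 0.8195 d⁻¹.
Decay over the reach: 37.49·exp(−kt) = 37.49·0.3615 = 13.55 mg/L.
Second outfall: C = (45500·13.55 + 6770·190.0)/52270 = 36.41 mg/L.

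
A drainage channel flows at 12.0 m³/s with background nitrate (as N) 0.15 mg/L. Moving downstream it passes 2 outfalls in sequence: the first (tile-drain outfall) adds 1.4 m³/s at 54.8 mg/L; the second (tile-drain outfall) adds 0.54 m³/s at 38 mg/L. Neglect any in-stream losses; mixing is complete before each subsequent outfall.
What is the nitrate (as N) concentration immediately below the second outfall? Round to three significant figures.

Below outfall 1: Q → 13.40 m³/s, C = (12.00·0.1500 + 1.400·54.80)/13.40 = 5.860 mg/L.
Below outfall 2: Q → 13.94 m³/s, C = (13.40·5.860 + 0.5400·38.00)/13.94 = 7.105 mg/L.

7.10 mg/L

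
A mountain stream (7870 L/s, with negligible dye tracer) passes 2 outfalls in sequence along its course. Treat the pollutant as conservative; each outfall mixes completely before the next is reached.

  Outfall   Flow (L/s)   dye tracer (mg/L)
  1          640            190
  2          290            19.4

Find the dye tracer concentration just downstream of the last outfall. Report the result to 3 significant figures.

14.5 mg/L

After outfall 1: Q = 7870 + 640.0 = 8510 L/s; C = (7870·0 + 640.0·190.0)/8510 = 14.29 mg/L.
After outfall 2: Q = 8510 + 290.0 = 8800 L/s; C = (8510·14.29 + 290.0·19.40)/8800 = 14.46 mg/L.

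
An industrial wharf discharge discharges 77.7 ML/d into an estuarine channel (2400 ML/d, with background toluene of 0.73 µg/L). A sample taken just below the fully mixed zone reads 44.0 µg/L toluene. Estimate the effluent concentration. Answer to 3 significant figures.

1380 µg/L

Mass balance: 2400·0.7300 + 77.70·Cₑ = 2478·44.00
→ Cₑ = (2478·44.00 − 2400·0.7300) / 77.70 = 1381 µg/L.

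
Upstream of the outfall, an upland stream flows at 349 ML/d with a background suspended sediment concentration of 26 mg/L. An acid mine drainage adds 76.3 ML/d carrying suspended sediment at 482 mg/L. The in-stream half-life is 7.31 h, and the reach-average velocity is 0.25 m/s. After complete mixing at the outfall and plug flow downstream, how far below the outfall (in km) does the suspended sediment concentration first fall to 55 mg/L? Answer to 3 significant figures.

6.39 km

Mass balance: C = (349.0·26.00 + 76.30·482.0) / 425.3 = 45850/425.3 = 107.8 mg/L.
Half-life 7.31 h → k = ln 2 / 7.31 = 0.09482 h⁻¹ = 2.276 d⁻¹.
Set 107.8·exp(−k·t) = 55 → t = ln(107.8/55)/k = 25550 s = 7.098 h.
Distance = v·t = 0.25·25550 = 6388 m = 6.388 km.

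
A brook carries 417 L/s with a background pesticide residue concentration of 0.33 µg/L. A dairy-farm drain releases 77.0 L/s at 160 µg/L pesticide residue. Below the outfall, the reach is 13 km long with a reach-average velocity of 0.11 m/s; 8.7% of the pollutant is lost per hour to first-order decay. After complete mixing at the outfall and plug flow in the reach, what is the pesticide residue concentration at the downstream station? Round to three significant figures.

Conservation of mass: C = (417.0·0.3300 + 77.00·160.0) / 494.0 = 12460/494.0 = 25.22 µg/L.
Travel time t = 13·1000 / 0.11 = 118200 s = 32.83 h.
8.7%/h lost → k = −ln(1 − 0.087) = 0.09102 h⁻¹.
After decay, C = 25.22 × e^(−kt) = 25.22 × 0.05039 = 1.271 µg/L.

1.27 µg/L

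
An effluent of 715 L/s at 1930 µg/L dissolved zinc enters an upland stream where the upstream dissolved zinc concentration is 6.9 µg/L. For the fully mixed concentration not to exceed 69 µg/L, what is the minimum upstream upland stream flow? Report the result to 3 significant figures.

21400 L/s

Set C_mix = 69: (Q·6.900 + 715.0·1930) / (Q + 715.0) = 69
→ Q = 715.0·(1930 − 69)/(69 − 6.900) = 21430 L/s.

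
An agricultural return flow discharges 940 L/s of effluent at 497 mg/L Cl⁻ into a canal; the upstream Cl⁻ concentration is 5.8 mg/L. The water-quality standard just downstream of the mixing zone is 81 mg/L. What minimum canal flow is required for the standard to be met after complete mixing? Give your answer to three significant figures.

5200 L/s

Set C_mix = 81: (Q·5.800 + 940.0·497.0) / (Q + 940.0) = 81
→ Q = 940.0·(497.0 − 81)/(81 − 5.800) = 5200 L/s.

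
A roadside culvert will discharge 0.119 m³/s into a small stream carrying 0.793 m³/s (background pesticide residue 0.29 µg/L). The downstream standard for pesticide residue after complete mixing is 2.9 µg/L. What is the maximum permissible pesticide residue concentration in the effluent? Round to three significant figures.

At the limit, (Qr·Cr + Qe·Cₑ)/(Qr + Qe) = 2.9:
Cₑ = (0.9120·2.9 − 0.7930·0.2900) / 0.1190 = 20.29 µg/L.

20.3 µg/L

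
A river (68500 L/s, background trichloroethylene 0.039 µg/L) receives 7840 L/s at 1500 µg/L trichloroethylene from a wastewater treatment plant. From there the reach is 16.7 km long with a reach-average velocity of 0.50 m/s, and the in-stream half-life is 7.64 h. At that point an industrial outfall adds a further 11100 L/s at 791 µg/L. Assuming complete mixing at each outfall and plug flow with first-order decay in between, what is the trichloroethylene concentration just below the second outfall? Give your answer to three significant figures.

158 µg/L

Mixed concentration C = ΣQC/ΣQ = (68500·0.03900 + 7840·1500) / 76340 = 11760000/76340 = 154.1 µg/L; combined flow 76340 L/s.
Travel time t = 16.7·1000 / 0.50 = 33400 s = 9.278 h.
Half-life 7.64 h → k = ln 2 / 7.64 = 0.09073 h⁻¹ = 2.177 d⁻¹.
First-order decay: C = 154.1·exp(−k·t) = 154.1·0.4310 = 66.40 µg/L.
Second outfall: C = (76340·66.40 + 11100·791.0)/87440 = 158.4 µg/L.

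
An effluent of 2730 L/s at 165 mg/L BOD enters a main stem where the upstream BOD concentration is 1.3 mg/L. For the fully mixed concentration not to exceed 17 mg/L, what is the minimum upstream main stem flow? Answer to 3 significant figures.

Set C_mix = 17: (Q·1.300 + 2730·165.0) / (Q + 2730) = 17
→ Q = 2730·(165.0 − 17)/(17 − 1.300) = 25740 L/s.

25700 L/s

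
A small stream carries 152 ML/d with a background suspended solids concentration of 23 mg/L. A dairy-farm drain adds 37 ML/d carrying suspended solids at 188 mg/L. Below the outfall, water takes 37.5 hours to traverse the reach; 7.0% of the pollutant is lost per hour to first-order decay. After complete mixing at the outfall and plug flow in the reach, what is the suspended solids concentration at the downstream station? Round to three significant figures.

3.64 mg/L

After mixing, C = (152.0·23.00 + 37.00·188.0) / 189.0 = 10450/189.0 = 55.30 mg/L.
7.0%/h lost → k = −ln(1 − 0.07) = 0.07257 h⁻¹.
Decay over the reach: 55.30·exp(−kt) = 55.30·0.06578 = 3.638 mg/L.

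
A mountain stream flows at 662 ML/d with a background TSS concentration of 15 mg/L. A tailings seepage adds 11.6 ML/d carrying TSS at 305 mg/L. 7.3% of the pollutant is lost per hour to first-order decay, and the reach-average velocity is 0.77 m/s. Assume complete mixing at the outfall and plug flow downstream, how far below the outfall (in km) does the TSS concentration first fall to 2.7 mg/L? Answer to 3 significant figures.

73.2 km

After mixing, C = (662.0·15.00 + 11.60·305.0) / 673.6 = 13470/673.6 = 19.99 mg/L.
7.3%/h lost → k = −ln(1 − 0.073) = 0.07580 h⁻¹.
Set 19.99·exp(−k·t) = 2.7 → t = ln(19.99/2.7)/k = 95090 s = 26.41 h.
Distance = v·t = 0.77·95090 = 73220 m = 73.22 km.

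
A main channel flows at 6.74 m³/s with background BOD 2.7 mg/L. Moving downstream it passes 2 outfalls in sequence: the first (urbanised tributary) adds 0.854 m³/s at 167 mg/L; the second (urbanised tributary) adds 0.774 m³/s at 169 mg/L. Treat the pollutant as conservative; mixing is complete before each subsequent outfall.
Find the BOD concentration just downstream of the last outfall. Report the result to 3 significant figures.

After outfall 1: Q = 6.740 + 0.8540 = 7.594 m³/s; C = (6.740·2.700 + 0.8540·167.0)/7.594 = 21.18 mg/L.
After outfall 2: Q = 7.594 + 0.7740 = 8.368 m³/s; C = (7.594·21.18 + 0.7740·169.0)/8.368 = 34.85 mg/L.

34.8 mg/L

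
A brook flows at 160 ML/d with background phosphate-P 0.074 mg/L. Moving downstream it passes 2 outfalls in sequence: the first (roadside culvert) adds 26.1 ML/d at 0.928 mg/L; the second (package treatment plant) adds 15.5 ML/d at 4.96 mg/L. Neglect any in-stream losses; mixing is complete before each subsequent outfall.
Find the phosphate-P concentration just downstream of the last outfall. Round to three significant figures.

After outfall 1: Q = 160.0 + 26.10 = 186.1 ML/d; C = (160.0·0.07400 + 26.10·0.9280)/186.1 = 0.1938 mg/L.
After outfall 2: Q = 186.1 + 15.50 = 201.6 ML/d; C = (186.1·0.1938 + 15.50·4.960)/201.6 = 0.5602 mg/L.

0.560 mg/L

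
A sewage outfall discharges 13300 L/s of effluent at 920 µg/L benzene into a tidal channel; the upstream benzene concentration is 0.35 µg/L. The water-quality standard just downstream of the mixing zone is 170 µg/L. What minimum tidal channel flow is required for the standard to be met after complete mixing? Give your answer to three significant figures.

Set C_mix = 170: (Q·0.3500 + 13300·920.0) / (Q + 13300) = 170
→ Q = 13300·(920.0 − 170)/(170 − 0.3500) = 58800 L/s.

58800 L/s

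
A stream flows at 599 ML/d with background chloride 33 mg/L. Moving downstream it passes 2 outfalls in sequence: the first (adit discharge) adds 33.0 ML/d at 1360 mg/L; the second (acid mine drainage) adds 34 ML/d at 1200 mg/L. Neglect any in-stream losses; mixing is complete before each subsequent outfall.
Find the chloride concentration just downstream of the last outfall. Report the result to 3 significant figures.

158 mg/L

Outfall 1: combined Q = 632.0 ML/d; C = (599.0·33.00 + 33.00·1360)/632.0 = 102.3 mg/L.
Outfall 2: combined Q = 666.0 ML/d; C = (632.0·102.3 + 34.00·1200)/666.0 = 158.3 mg/L.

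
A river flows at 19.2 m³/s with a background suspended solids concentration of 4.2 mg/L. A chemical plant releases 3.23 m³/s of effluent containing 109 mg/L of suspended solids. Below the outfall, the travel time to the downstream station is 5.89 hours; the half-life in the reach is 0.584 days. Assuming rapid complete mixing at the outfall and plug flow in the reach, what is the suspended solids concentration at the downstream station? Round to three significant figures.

14.4 mg/L

After mixing, C = (19.20·4.200 + 3.230·109.0) / 22.43 = 432.7/22.43 = 19.29 mg/L.
Half-life 0.584 d → k = ln 2 / 0.584 = 1.187 d⁻¹.
First-order decay: C = 19.29·exp(−k·t) = 19.29·0.7473 = 14.42 mg/L.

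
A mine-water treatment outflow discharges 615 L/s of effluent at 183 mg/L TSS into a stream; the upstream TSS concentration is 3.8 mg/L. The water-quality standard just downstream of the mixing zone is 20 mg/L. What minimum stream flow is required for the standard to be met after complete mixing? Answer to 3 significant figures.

Set C_mix = 20: (Q·3.800 + 615.0·183.0) / (Q + 615.0) = 20
→ Q = 615.0·(183.0 − 20)/(20 − 3.800) = 6188 L/s.

6190 L/s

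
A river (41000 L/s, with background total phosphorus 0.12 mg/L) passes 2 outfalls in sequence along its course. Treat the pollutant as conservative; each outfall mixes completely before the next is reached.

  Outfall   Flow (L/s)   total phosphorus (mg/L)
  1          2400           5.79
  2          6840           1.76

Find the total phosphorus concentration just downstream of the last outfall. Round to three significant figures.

Outfall 1: combined Q = 43400 L/s; C = (41000·0.1200 + 2400·5.790)/43400 = 0.4335 mg/L.
Outfall 2: combined Q = 50240 L/s; C = (43400·0.4335 + 6840·1.760)/50240 = 0.6141 mg/L.

0.614 mg/L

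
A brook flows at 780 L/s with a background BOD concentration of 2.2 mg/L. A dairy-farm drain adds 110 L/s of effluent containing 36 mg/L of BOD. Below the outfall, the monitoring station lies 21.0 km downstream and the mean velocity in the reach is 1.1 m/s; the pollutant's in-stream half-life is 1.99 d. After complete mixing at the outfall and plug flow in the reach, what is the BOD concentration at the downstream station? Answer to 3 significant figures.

After mixing, C = (780.0·2.200 + 110.0·36.00) / 890.0 = 5676/890.0 = 6.378 mg/L.
Travel time t = 21.0·1000 / 1.1 = 19090 s = 5.303 h.
Half-life 1.99 d → k = ln 2 / 1.99 = 0.3483 d⁻¹.
After decay, C = 6.378 × e^(−kt) = 6.378 × 0.9259 = 5.905 mg/L.

5.91 mg/L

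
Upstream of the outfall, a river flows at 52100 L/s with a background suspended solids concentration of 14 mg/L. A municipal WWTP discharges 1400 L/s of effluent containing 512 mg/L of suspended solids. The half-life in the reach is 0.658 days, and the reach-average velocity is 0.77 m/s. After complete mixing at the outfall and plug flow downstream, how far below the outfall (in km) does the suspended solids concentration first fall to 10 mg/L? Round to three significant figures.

62.8 km

Flow-weighted average: C = (52100·14.00 + 1400·512.0) / 53500 = 1446000/53500 = 27.03 mg/L.
Half-life 0.658 d → k = ln 2 / 0.658 = 1.053 d⁻¹.
Set 27.03·exp(−k·t) = 10 → t = ln(27.03/10)/k = 81560 s = 22.66 h.
Distance = v·t = 0.77·81560 = 62800 m = 62.80 km.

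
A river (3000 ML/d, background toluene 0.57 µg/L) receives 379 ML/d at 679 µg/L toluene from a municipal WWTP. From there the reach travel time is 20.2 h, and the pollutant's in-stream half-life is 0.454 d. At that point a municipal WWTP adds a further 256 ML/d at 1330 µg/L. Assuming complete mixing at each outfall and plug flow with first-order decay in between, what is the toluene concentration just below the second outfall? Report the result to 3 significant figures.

113 µg/L

After mixing, C = (3000·0.5700 + 379.0·679.0) / 3379 = 259100/3379 = 76.66 µg/L; combined flow 3379 ML/d.
Half-life 0.454 d → k = ln 2 / 0.454 = 1.527 d⁻¹.
Applying C = C₀e^(−kt): 76.66 × 0.2766 = 21.21 µg/L.
Second outfall: C = (3379·21.21 + 256.0·1330)/3635 = 113.4 µg/L.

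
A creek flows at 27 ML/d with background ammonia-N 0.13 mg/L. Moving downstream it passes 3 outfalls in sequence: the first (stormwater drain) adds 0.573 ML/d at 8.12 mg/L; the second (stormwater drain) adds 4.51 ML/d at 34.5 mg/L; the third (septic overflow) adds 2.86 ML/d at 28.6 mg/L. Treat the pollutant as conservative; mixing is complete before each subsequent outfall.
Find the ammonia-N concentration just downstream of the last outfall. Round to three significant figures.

After outfall 1: Q = 27.00 + 0.5730 = 27.57 ML/d; C = (27.00·0.1300 + 0.5730·8.120)/27.57 = 0.2960 mg/L.
After outfall 2: Q = 27.57 + 4.510 = 32.08 ML/d; C = (27.57·0.2960 + 4.510·34.50)/32.08 = 5.104 mg/L.
After outfall 3: Q = 32.08 + 2.860 = 34.94 ML/d; C = (32.08·5.104 + 2.860·28.60)/34.94 = 7.027 mg/L.

7.03 mg/L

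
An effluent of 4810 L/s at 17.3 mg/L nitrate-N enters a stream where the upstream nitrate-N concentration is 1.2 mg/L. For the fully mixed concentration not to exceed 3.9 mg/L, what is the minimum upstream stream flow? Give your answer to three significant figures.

Set C_mix = 3.9: (Q·1.200 + 4810·17.30) / (Q + 4810) = 3.9
→ Q = 4810·(17.30 − 3.9)/(3.9 − 1.200) = 23870 L/s.

23900 L/s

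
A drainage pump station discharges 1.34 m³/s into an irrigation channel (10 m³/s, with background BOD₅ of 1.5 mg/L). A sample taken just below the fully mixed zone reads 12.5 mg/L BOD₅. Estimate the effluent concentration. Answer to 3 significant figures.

94.6 mg/L

Mass balance: 10.00·1.500 + 1.340·Cₑ = 11.34·12.50
→ Cₑ = (11.34·12.50 − 10.00·1.500) / 1.340 = 94.59 mg/L.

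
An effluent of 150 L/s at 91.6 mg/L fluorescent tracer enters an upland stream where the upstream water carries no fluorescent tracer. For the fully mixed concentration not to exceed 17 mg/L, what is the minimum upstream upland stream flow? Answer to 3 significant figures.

Set C_mix = 17: (Q·0 + 150.0·91.60) / (Q + 150.0) = 17
→ Q = 150.0·(91.60 − 17)/(17 − 0) = 658.2 L/s.

658 L/s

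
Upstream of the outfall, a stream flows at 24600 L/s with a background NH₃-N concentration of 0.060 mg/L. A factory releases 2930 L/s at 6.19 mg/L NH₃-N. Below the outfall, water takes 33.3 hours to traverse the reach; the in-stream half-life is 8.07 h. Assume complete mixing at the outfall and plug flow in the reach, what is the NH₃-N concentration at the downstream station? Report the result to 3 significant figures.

0.0408 mg/L

Flow-weighted average: C = (24600·0.06000 + 2930·6.190) / 27530 = 19610/27530 = 0.7124 mg/L.
Half-life 8.07 h → k = ln 2 / 8.07 = 0.08589 h⁻¹ = 2.061 d⁻¹.
Applying C = C₀e^(−kt): 0.7124 × 0.05726 = 0.04079 mg/L.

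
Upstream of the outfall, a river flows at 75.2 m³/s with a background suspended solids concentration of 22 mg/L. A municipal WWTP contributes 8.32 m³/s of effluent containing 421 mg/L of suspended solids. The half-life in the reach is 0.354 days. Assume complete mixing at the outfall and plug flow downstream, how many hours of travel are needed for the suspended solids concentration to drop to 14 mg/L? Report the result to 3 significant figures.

18.2 h

Conservation of mass: C = (75.20·22.00 + 8.320·421.0) / 83.52 = 5157/83.52 = 61.75 mg/L.
Half-life 0.354 d → k = ln 2 / 0.354 = 1.958 d⁻¹.
61.75·exp(−k·t) = 14 → t = ln(61.75/14)/k = 65480 s = 18.19 h.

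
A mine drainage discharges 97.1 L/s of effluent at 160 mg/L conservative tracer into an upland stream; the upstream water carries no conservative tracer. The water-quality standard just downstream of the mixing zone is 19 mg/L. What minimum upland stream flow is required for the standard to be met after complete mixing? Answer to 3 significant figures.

721 L/s

Set C_mix = 19: (Q·0 + 97.10·160.0) / (Q + 97.10) = 19
→ Q = 97.10·(160.0 − 19)/(19 − 0) = 720.6 L/s.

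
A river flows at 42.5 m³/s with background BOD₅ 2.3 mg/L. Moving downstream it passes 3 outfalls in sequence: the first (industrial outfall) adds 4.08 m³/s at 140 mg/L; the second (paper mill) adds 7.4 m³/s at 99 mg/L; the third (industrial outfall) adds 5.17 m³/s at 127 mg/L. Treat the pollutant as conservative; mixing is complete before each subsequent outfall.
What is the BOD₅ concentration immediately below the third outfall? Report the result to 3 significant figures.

Below outfall 1: Q → 46.58 m³/s, C = (42.50·2.300 + 4.080·140.0)/46.58 = 14.36 mg/L.
Below outfall 2: Q → 53.98 m³/s, C = (46.58·14.36 + 7.400·99.00)/53.98 = 25.96 mg/L.
Below outfall 3: Q → 59.15 m³/s, C = (53.98·25.96 + 5.170·127.0)/59.15 = 34.80 mg/L.

34.8 mg/L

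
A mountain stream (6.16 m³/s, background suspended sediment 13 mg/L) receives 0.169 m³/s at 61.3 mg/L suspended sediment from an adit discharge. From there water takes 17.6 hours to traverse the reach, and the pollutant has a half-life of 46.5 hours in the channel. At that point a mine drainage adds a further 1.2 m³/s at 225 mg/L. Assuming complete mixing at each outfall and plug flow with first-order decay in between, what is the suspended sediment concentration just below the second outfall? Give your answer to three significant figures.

Mass balance: C = (6.160·13.00 + 0.1690·61.30) / 6.329 = 90.44/6.329 = 14.29 mg/L; combined flow 6.329 m³/s.
Half-life 46.5 h → k = ln 2 / 46.5 = 0.01491 h⁻¹ = 0.3578 d⁻¹.
After decay, C = 14.29 × e^(−kt) = 14.29 × 0.7692 = 10.99 mg/L.
Second outfall: C = (6.329·10.99 + 1.200·225.0)/7.529 = 45.10 mg/L.

45.1 mg/L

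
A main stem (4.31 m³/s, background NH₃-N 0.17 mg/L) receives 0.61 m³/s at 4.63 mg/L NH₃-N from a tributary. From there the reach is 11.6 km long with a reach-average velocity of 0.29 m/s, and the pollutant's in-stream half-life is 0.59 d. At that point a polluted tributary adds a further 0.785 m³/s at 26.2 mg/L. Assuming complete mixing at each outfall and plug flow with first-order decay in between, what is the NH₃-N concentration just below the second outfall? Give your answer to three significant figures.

Flow-weighted average: C = (4.310·0.1700 + 0.6100·4.630) / 4.920 = 3.557/4.920 = 0.7230 mg/L; combined flow 4.920 m³/s.
Travel time t = 11.6·1000 / 0.29 = 40000 s = 11.11 h.
Half-life 0.59 d → k = ln 2 / 0.59 = 1.175 d⁻¹.
Decay over the reach: 0.7230·exp(−kt) = 0.7230·0.5805 = 0.4197 mg/L.
At the second outfall, C = (4.920·0.4197 + 0.7850·26.20) / (4.920 + 0.7850) = 3.967 mg/L.

3.97 mg/L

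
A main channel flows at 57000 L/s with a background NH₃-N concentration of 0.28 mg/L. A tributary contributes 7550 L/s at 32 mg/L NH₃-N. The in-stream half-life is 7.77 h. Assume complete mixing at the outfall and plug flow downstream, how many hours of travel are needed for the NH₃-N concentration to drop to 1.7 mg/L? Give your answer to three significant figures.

Mass balance: C = (57000·0.2800 + 7550·32.00) / 64550 = 257600/64550 = 3.990 mg/L.
Half-life 7.77 h → k = ln 2 / 7.77 = 0.08921 h⁻¹ = 2.141 d⁻¹.
3.990·exp(−k·t) = 1.7 → t = ln(3.990/1.7)/k = 34430 s = 9.564 h.

9.56 h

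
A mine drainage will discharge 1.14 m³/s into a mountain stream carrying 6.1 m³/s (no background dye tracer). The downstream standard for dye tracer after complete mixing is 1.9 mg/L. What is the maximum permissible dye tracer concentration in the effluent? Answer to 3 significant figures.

At the limit, (Qr·Cr + Qe·Cₑ)/(Qr + Qe) = 1.9:
Cₑ = (7.240·1.9 − 6.100·0) / 1.140 = 12.07 mg/L.

12.1 mg/L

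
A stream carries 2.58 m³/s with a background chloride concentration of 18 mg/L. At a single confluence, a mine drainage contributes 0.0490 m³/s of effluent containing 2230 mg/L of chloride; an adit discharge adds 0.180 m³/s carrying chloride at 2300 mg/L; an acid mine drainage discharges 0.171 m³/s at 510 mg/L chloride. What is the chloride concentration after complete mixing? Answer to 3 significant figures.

220 mg/L

After mixing, C = (2.580·18.00 + 0.04900·2230 + 0.1800·2300 + 0.1710·510.0) / 2.980 = 656.9/2.980 = 220.4 mg/L.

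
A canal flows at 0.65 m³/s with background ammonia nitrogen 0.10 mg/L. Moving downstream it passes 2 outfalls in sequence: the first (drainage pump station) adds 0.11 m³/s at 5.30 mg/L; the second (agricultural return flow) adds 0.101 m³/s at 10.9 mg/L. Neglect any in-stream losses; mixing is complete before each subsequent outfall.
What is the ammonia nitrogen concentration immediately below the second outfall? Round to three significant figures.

2.03 mg/L

Below outfall 1: Q → 0.7600 m³/s, C = (0.6500·0.1000 + 0.1100·5.300)/0.7600 = 0.8526 mg/L.
Below outfall 2: Q → 0.8610 m³/s, C = (0.7600·0.8526 + 0.1010·10.90)/0.8610 = 2.031 mg/L.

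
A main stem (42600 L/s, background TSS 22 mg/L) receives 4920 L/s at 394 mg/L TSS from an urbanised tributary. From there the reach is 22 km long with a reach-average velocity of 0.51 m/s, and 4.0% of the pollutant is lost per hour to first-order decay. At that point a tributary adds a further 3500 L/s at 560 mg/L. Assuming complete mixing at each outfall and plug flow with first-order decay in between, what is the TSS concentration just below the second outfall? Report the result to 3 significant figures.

Flow-weighted average: C = (42600·22.00 + 4920·394.0) / 47520 = 2876000/47520 = 60.52 mg/L; combined flow 47520 L/s.
Travel time t = 22·1000 / 0.51 = 43140 s = 11.98 h.
4.0%/h lost → k = −ln(1 − 0.04) = 0.04082 h⁻¹.
Decay over the reach: 60.52·exp(−kt) = 60.52·0.6131 = 37.10 mg/L.
At the second outfall, C = (47520·37.10 + 3500·560.0) / (47520 + 3500) = 72.98 mg/L.

73.0 mg/L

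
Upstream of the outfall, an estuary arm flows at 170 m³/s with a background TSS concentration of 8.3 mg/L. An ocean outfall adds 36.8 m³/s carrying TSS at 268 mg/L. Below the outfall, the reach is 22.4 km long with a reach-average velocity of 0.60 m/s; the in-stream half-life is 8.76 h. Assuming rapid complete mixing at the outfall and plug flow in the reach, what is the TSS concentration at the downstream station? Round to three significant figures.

Flow-weighted average: C = (170.0·8.300 + 36.80·268.0) / 206.8 = 11270/206.8 = 54.51 mg/L.
Travel time t = 22.4·1000 / 0.60 = 37330 s = 10.37 h.
Half-life 8.76 h → k = ln 2 / 8.76 = 0.07913 h⁻¹ = 1.899 d⁻¹.
First-order decay: C = 54.51·exp(−k·t) = 54.51·0.4402 = 24.00 mg/L.

24.0 mg/L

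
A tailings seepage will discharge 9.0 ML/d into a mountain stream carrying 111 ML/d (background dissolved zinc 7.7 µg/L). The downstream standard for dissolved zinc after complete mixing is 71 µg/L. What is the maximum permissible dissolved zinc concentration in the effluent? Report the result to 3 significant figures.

At the limit, (Qr·Cr + Qe·Cₑ)/(Qr + Qe) = 71:
Cₑ = (120.0·71 − 111.0·7.700) / 9.000 = 851.7 µg/L.

852 µg/L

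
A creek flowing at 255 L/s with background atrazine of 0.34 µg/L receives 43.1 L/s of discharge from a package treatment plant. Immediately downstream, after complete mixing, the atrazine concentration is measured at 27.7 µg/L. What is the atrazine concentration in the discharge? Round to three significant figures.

Mass balance: 255.0·0.3400 + 43.10·Cₑ = 298.1·27.70
→ Cₑ = (298.1·27.70 − 255.0·0.3400) / 43.10 = 189.6 µg/L.

190 µg/L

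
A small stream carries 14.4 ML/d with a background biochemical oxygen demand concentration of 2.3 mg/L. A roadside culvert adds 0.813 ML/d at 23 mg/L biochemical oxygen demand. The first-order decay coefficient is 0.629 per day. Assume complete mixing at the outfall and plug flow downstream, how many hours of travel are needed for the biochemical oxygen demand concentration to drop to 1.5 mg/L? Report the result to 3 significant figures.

31.3 h

Mass balance: C = (14.40·2.300 + 0.8130·23.00) / 15.21 = 51.82/15.21 = 3.406 mg/L.
3.406·exp(−k·t) = 1.5 → t = ln(3.406/1.5)/k = 112700 s = 31.29 h.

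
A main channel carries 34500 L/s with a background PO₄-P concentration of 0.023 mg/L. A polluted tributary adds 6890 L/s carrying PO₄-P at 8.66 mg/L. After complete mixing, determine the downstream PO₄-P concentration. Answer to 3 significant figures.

1.46 mg/L

Mass balance: C = (34500·0.02300 + 6890·8.660) / 41390 = 60460/41390 = 1.461 mg/L.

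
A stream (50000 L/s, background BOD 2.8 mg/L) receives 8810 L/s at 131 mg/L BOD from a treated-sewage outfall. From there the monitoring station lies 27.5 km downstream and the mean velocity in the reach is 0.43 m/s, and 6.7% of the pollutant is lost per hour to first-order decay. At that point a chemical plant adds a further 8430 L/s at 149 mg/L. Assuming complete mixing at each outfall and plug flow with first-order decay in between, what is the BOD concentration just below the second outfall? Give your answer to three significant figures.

Flow-weighted average: C = (50000·2.800 + 8810·131.0) / 58810 = 1294000/58810 = 22.00 mg/L; combined flow 58810 L/s.
Travel time t = 27.5·1000 / 0.43 = 63950 s = 17.76 h.
6.7%/h lost → k = −ln(1 − 0.067) = 0.06935 h⁻¹.
First-order decay: C = 22.00·exp(−k·t) = 22.00·0.2917 = 6.419 mg/L.
Second outfall: C = (58810·6.419 + 8430·149.0)/67240 = 24.29 mg/L.

24.3 mg/L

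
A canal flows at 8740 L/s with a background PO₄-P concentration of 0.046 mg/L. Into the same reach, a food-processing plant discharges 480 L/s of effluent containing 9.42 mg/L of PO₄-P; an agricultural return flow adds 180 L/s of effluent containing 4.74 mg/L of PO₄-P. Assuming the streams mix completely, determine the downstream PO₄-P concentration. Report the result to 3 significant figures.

Flow-weighted average: C = (8740·0.04600 + 480.0·9.420 + 180.0·4.740) / 9400 = 5777/9400 = 0.6146 mg/L.

0.615 mg/L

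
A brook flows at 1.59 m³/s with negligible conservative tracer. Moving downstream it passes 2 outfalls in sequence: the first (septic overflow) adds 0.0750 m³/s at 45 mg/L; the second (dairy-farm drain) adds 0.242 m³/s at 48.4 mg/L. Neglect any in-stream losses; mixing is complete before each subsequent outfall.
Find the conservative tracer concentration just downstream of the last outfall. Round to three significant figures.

Outfall 1: combined Q = 1.665 m³/s; C = (1.590·0 + 0.07500·45.00)/1.665 = 2.027 mg/L.
Outfall 2: combined Q = 1.907 m³/s; C = (1.665·2.027 + 0.2420·48.40)/1.907 = 7.912 mg/L.

7.91 mg/L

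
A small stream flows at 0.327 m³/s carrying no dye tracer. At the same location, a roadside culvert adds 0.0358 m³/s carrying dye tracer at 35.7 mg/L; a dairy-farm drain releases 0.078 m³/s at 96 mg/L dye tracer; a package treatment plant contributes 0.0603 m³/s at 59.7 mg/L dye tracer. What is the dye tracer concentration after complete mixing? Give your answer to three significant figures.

Conservation of mass: C = (0.3270·0 + 0.03580·35.70 + 0.07800·96.00 + 0.06030·59.70) / 0.5011 = 12.37/0.5011 = 24.68 mg/L.

24.7 mg/L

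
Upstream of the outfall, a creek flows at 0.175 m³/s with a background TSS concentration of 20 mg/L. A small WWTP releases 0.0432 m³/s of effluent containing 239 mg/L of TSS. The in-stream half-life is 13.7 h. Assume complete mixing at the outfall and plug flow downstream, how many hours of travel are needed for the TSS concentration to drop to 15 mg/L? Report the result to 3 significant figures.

28.5 h

Mixed concentration C = ΣQC/ΣQ = (0.1750·20.00 + 0.04320·239.0) / 0.2182 = 13.82/0.2182 = 63.36 mg/L.
Half-life 13.7 h → k = ln 2 / 13.7 = 0.05059 h⁻¹ = 1.214 d⁻¹.
63.36·exp(−k·t) = 15 → t = ln(63.36/15)/k = 102500 s = 28.48 h.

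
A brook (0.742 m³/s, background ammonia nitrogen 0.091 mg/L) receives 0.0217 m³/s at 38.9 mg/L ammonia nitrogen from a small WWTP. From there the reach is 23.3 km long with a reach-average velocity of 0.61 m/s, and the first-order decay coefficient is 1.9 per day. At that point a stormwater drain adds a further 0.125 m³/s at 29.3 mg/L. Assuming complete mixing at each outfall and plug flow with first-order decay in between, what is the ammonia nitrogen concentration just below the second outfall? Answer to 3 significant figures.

4.56 mg/L

After mixing, C = (0.7420·0.09100 + 0.02170·38.90) / 0.7637 = 0.9117/0.7637 = 1.194 mg/L; combined flow 0.7637 m³/s.
Travel time t = 23.3·1000 / 0.61 = 38200 s = 10.61 h.
Decay over the reach: 1.194·exp(−kt) = 1.194·0.4317 = 0.5154 mg/L.
At the second outfall, C = (0.7637·0.5154 + 0.1250·29.30) / (0.7637 + 0.1250) = 4.564 mg/L.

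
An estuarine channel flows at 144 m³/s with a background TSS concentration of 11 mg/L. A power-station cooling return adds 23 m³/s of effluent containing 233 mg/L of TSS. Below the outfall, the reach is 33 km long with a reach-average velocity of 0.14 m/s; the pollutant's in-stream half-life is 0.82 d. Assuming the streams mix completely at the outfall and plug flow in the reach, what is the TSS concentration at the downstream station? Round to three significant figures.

4.14 mg/L

Flow-weighted average: C = (144.0·11.00 + 23.00·233.0) / 167.0 = 6943/167.0 = 41.57 mg/L.
Travel time t = 33·1000 / 0.14 = 235700 s = 65.48 h.
Half-life 0.82 d → k = ln 2 / 0.82 = 0.8453 d⁻¹.
After decay, C = 41.57 × e^(−kt) = 41.57 × 0.09965 = 4.143 mg/L.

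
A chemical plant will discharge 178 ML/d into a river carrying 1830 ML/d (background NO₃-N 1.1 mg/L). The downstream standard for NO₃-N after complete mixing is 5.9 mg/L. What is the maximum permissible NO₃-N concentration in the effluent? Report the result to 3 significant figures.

At the limit, (Qr·Cr + Qe·Cₑ)/(Qr + Qe) = 5.9:
Cₑ = (2008·5.9 − 1830·1.100) / 178.0 = 55.25 mg/L.

55.2 mg/L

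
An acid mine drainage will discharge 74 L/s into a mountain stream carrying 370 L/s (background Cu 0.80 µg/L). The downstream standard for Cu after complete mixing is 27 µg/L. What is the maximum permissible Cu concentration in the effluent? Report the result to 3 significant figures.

158 µg/L

At the limit, (Qr·Cr + Qe·Cₑ)/(Qr + Qe) = 27:
Cₑ = (444.0·27 − 370.0·0.8000) / 74.00 = 158.0 µg/L.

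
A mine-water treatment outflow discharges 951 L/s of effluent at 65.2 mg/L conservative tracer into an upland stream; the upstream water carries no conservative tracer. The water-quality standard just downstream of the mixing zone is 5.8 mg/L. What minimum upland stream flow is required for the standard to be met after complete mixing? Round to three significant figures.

Set C_mix = 5.8: (Q·0 + 951.0·65.20) / (Q + 951.0) = 5.8
→ Q = 951.0·(65.20 − 5.8)/(5.8 − 0) = 9740 L/s.

9740 L/s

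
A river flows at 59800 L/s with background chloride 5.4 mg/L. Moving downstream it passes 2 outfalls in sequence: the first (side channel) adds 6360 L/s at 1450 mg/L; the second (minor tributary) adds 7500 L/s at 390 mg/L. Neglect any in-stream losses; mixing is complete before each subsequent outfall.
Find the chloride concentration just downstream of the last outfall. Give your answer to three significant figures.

Outfall 1: combined Q = 66160 L/s; C = (59800·5.400 + 6360·1450)/66160 = 144.3 mg/L.
Outfall 2: combined Q = 73660 L/s; C = (66160·144.3 + 7500·390.0)/73660 = 169.3 mg/L.

169 mg/L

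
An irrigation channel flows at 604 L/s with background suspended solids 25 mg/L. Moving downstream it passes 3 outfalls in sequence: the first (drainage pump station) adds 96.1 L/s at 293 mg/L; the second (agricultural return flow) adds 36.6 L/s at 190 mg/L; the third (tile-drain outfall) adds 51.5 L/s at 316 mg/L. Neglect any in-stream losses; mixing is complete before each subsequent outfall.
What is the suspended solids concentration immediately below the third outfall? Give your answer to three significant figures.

84.4 mg/L

Outfall 1: combined Q = 700.1 L/s; C = (604.0·25.00 + 96.10·293.0)/700.1 = 61.79 mg/L.
Outfall 2: combined Q = 736.7 L/s; C = (700.1·61.79 + 36.60·190.0)/736.7 = 68.16 mg/L.
Outfall 3: combined Q = 788.2 L/s; C = (736.7·68.16 + 51.50·316.0)/788.2 = 84.35 mg/L.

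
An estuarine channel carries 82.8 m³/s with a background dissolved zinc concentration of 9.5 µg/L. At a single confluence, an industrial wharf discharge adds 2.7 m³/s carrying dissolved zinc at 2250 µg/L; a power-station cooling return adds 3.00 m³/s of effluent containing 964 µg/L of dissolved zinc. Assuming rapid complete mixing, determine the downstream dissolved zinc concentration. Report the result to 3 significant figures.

110 µg/L

Mixed concentration C = ΣQC/ΣQ = (82.80·9.500 + 2.700·2250 + 3.000·964.0) / 88.50 = 9754/88.50 = 110.2 µg/L.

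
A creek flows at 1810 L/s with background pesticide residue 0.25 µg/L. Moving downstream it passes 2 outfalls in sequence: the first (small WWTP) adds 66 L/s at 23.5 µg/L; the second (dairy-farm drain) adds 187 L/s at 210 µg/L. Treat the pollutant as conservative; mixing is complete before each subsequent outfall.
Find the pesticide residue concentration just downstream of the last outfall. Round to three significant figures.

After outfall 1: Q = 1810 + 66.00 = 1876 L/s; C = (1810·0.2500 + 66.00·23.50)/1876 = 1.068 µg/L.
After outfall 2: Q = 1876 + 187.0 = 2063 L/s; C = (1876·1.068 + 187.0·210.0)/2063 = 20.01 µg/L.

20.0 µg/L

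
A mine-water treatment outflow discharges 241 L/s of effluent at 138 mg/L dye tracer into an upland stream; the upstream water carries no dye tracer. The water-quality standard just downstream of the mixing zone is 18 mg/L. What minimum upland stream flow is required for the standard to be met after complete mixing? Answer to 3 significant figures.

Set C_mix = 18: (Q·0 + 241.0·138.0) / (Q + 241.0) = 18
→ Q = 241.0·(138.0 − 18)/(18 − 0) = 1607 L/s.

1610 L/s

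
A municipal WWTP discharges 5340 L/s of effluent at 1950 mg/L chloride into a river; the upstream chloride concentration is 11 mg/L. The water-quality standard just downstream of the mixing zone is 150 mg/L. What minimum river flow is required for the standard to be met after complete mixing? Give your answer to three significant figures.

69200 L/s

Set C_mix = 150: (Q·11.00 + 5340·1950) / (Q + 5340) = 150
→ Q = 5340·(1950 − 150)/(150 − 11.00) = 69150 L/s.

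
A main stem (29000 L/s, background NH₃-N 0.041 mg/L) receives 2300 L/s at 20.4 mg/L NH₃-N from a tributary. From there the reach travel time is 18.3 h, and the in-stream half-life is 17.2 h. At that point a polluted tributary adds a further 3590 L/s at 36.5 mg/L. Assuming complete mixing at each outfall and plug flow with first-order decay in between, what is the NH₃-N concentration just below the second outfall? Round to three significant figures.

4.42 mg/L

Flow-weighted average: C = (29000·0.04100 + 2300·20.40) / 31300 = 48110/31300 = 1.537 mg/L; combined flow 31300 L/s.
Half-life 17.2 h → k = ln 2 / 17.2 = 0.04030 h⁻¹ = 0.9672 d⁻¹.
Decay over the reach: 1.537·exp(−kt) = 1.537·0.4783 = 0.7352 mg/L.
At the second outfall, C = (31300·0.7352 + 3590·36.50) / (31300 + 3590) = 4.415 mg/L.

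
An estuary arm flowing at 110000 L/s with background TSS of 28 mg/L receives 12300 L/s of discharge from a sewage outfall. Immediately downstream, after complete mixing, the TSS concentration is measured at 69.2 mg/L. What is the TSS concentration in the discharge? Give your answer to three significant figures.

Mass balance: 110000·28.00 + 12300·Cₑ = 122300·69.20
→ Cₑ = (122300·69.20 − 110000·28.00) / 12300 = 437.7 mg/L.

438 mg/L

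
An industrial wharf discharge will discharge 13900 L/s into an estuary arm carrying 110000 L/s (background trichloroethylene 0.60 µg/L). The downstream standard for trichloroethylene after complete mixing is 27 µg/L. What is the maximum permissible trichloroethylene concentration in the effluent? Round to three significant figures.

236 µg/L

At the limit, (Qr·Cr + Qe·Cₑ)/(Qr + Qe) = 27:
Cₑ = (123900·27 − 110000·0.6000) / 13900 = 235.9 µg/L.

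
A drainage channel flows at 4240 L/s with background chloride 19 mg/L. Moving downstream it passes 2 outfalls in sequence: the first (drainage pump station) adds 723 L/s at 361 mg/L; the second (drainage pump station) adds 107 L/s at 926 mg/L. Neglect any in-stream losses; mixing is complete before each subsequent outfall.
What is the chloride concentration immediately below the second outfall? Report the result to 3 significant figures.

After outfall 1: Q = 4240 + 723.0 = 4963 L/s; C = (4240·19.00 + 723.0·361.0)/4963 = 68.82 mg/L.
After outfall 2: Q = 4963 + 107.0 = 5070 L/s; C = (4963·68.82 + 107.0·926.0)/5070 = 86.91 mg/L.

86.9 mg/L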